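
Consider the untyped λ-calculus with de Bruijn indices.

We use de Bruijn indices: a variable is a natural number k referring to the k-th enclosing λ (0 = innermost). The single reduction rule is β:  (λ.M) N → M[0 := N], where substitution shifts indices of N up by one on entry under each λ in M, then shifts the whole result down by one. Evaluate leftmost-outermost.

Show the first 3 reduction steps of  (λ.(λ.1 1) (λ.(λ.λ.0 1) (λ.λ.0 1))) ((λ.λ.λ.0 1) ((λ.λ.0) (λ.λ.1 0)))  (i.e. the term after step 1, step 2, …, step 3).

  start: (λ.(λ.1 1) (λ.(λ.λ.0 1) (λ.λ.0 1))) ((λ.λ.λ.0 1) ((λ.λ.0) (λ.λ.1 0)))
  [1] (λ.(λ.λ.λ.0 1) ((λ.λ.0) (λ.λ.1 0)) ((λ.λ.λ.0 1) ((λ.λ.0) (λ.λ.1 0)))) (λ.(λ.λ.0 1) (λ.λ.0 1))
  [2] (λ.λ.λ.0 1) ((λ.λ.0) (λ.λ.1 0)) ((λ.λ.λ.0 1) ((λ.λ.0) (λ.λ.1 0)))
  [3] (λ.λ.0 1) ((λ.λ.λ.0 1) ((λ.λ.0) (λ.λ.1 0)))

Answer: after 3 steps: (λ.λ.0 1) ((λ.λ.λ.0 1) ((λ.λ.0) (λ.λ.1 0)))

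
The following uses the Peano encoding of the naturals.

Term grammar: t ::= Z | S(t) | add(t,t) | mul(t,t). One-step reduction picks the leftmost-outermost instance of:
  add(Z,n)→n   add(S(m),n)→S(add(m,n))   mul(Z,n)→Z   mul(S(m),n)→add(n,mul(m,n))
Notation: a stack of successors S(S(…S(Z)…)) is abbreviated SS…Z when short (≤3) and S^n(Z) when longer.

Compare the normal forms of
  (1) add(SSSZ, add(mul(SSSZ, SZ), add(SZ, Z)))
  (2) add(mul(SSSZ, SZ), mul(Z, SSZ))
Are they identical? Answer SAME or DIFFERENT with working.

Term A:
  start: add(SSSZ, add(mul(SSSZ, SZ), add(SZ, Z)))
  →1  S(add(SSZ, add(mul(SSSZ, SZ), add(SZ, Z))))
  →2  S(S(add(SZ, add(mul(SSSZ, SZ), add(SZ, Z)))))
  →3  S(S(S(add(Z, add(mul(SSSZ, SZ), add(SZ, Z))))))
  →4  S(S(S(add(mul(SSSZ, SZ), add(SZ, Z)))))
  →5  S(S(S(add(add(SZ, mul(SSZ, SZ)), add(SZ, Z)))))
  →6  S(S(S(add(S(add(Z, mul(SSZ, SZ))), add(SZ, Z)))))
  →7  S(S(S(S(add(add(Z, mul(SSZ, SZ)), add(SZ, Z))))))
  →8  S(S(S(S(add(mul(SSZ, SZ), add(SZ, Z))))))
  →9  S(S(S(S(add(add(SZ, mul(SZ, SZ)), add(SZ, Z))))))
  →10  S(S(S(S(add(S(add(Z, mul(SZ, SZ))), add(SZ, Z))))))
  →11  S(S(S(S(S(add(add(Z, mul(SZ, SZ)), add(SZ, Z)))))))
  →12  S(S(S(S(S(add(mul(SZ, SZ), add(SZ, Z)))))))
  →13  S(S(S(S(S(add(add(SZ, mul(Z, SZ)), add(SZ, Z)))))))
  →14  S(S(S(S(S(add(S(add(Z, mul(Z, SZ))), add(SZ, Z)))))))
  →15  S(S(S(S(S(S(add(add(Z, mul(Z, SZ)), add(SZ, Z))))))))
  →16  S(S(S(S(S(S(add(mul(Z, SZ), add(SZ, Z))))))))
  →17  S(S(S(S(S(S(add(Z, add(SZ, Z))))))))
  →18  S(S(S(S(S(S(add(SZ, Z)))))))
  →19  S(S(S(S(S(S(S(add(Z, Z))))))))
  →20  S^7(Z)

Term B:
  start: add(mul(SSSZ, SZ), mul(Z, SSZ))
  →1  add(add(SZ, mul(SSZ, SZ)), mul(Z, SSZ))
  →2  add(S(add(Z, mul(SSZ, SZ))), mul(Z, SSZ))
  →3  S(add(add(Z, mul(SSZ, SZ)), mul(Z, SSZ)))
  →4  S(add(mul(SSZ, SZ), mul(Z, SSZ)))
  →5  S(add(add(SZ, mul(SZ, SZ)), mul(Z, SSZ)))
  →6  S(add(S(add(Z, mul(SZ, SZ))), mul(Z, SSZ)))
  →7  S(S(add(add(Z, mul(SZ, SZ)), mul(Z, SSZ))))
  →8  S(S(add(mul(SZ, SZ), mul(Z, SSZ))))
  →9  S(S(add(add(SZ, mul(Z, SZ)), mul(Z, SSZ))))
  →10  S(S(add(S(add(Z, mul(Z, SZ))), mul(Z, SSZ))))
  →11  S(S(S(add(add(Z, mul(Z, SZ)), mul(Z, SSZ)))))
  →12  S(S(S(add(mul(Z, SZ), mul(Z, SSZ)))))
  →13  S(S(S(add(Z, mul(Z, SSZ)))))
  →14  S(S(S(mul(Z, SSZ))))
  →15  SSSZ

Answer: DIFFERENT — A ⇓ S^7(Z), B ⇓ SSSZ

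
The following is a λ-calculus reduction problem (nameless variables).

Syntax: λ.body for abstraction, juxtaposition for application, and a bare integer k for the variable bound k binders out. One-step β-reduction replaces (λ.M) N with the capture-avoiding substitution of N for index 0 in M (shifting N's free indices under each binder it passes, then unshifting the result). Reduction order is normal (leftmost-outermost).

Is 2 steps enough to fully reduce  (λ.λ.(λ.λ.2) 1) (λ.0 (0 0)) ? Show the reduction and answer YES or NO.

Answer: YES — reaches normal form λ.λ.1 in 2 ≤ 2 steps

Reduction:
  start: (λ.λ.(λ.λ.2) 1) (λ.0 (0 0))
  step 1: λ.(λ.λ.2) (λ.0 (0 0))
  step 2: λ.λ.1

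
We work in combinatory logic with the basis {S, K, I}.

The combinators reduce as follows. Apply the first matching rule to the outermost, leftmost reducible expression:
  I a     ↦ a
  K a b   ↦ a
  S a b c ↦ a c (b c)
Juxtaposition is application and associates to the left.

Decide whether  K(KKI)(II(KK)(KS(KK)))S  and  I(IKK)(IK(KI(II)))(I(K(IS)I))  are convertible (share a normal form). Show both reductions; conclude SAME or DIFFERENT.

Answer: SAME — A ⇓ KS, B ⇓ KS

Reduction:
Term A:
  start: K(KKI)(II(KK)(KS(KK)))S
  step 1: KKIS
  step 2: KS

Term B:
  start: I(IKK)(IK(KI(II)))(I(K(IS)I))
  step 1: IKK(IK(KI(II)))(I(K(IS)I))
  step 2: KK(IK(KI(II)))(I(K(IS)I))
  step 3: K(I(K(IS)I))
  step 4: K(K(IS)I)
  step 5: K(IS)
  step 6: KS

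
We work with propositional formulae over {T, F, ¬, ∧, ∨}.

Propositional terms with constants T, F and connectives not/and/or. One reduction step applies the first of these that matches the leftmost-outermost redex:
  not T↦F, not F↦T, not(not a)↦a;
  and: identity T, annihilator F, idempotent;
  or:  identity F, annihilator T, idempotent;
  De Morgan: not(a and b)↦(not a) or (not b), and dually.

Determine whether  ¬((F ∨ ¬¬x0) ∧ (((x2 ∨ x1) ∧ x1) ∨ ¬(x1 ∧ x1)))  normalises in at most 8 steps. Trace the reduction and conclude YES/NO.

  start: ¬((F ∨ ¬¬x0) ∧ (((x2 ∨ x1) ∧ x1) ∨ ¬(x1 ∧ x1)))
  [1] ¬(F ∨ ¬¬x0) ∨ ¬(((x2 ∨ x1) ∧ x1) ∨ ¬(x1 ∧ x1))
  [2] (¬F ∧ ¬¬¬x0) ∨ ¬(((x2 ∨ x1) ∧ x1) ∨ ¬(x1 ∧ x1))
  [3] (T ∧ ¬¬¬x0) ∨ ¬(((x2 ∨ x1) ∧ x1) ∨ ¬(x1 ∧ x1))
  [4] ¬¬¬x0 ∨ ¬(((x2 ∨ x1) ∧ x1) ∨ ¬(x1 ∧ x1))
  [5] ¬x0 ∨ ¬(((x2 ∨ x1) ∧ x1) ∨ ¬(x1 ∧ x1))
  [6] ¬x0 ∨ (¬((x2 ∨ x1) ∧ x1) ∧ ¬¬(x1 ∧ x1))
  [7] ¬x0 ∨ ((¬(x2 ∨ x1) ∨ ¬x1) ∧ ¬¬(x1 ∧ x1))
  [8] ¬x0 ∨ (((¬x2 ∧ ¬x1) ∨ ¬x1) ∧ ¬¬(x1 ∧ x1))

Answer: NO — after 8 steps the term is ¬x0 ∨ (((¬x2 ∧ ¬x1) ∨ ¬x1) ∧ ¬¬(x1 ∧ x1)), not yet normal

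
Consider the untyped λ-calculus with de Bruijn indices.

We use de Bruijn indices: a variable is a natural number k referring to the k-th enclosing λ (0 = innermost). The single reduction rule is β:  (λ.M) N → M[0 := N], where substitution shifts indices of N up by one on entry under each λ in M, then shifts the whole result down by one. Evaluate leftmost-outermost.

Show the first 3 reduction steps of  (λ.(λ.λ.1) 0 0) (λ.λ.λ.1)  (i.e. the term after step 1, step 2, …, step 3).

  start: (λ.(λ.λ.1) 0 0) (λ.λ.λ.1)
  step 1: (λ.λ.1) (λ.λ.λ.1) (λ.λ.λ.1)
  step 2: (λ.λ.λ.λ.1) (λ.λ.λ.1)
  step 3: λ.λ.λ.1

Answer: after 3 steps: λ.λ.λ.1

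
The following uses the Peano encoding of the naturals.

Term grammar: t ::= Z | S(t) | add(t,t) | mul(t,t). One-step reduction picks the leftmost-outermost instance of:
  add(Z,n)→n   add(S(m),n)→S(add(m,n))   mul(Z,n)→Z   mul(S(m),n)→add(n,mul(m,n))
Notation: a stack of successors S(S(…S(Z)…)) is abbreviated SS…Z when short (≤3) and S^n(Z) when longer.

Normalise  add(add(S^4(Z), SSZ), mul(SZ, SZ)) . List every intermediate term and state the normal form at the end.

  start: add(add(S^4(Z), SSZ), mul(SZ, SZ))
  →1  add(S(add(SSSZ, SSZ)), mul(SZ, SZ))
  →2  S(add(add(SSSZ, SSZ), mul(SZ, SZ)))
  →3  S(add(S(add(SSZ, SSZ)), mul(SZ, SZ)))
  →4  S(S(add(add(SSZ, SSZ), mul(SZ, SZ))))
  →5  S(S(add(S(add(SZ, SSZ)), mul(SZ, SZ))))
  →6  S(S(S(add(add(SZ, SSZ), mul(SZ, SZ)))))
  →7  S(S(S(add(S(add(Z, SSZ)), mul(SZ, SZ)))))
  →8  S(S(S(S(add(add(Z, SSZ), mul(SZ, SZ))))))
  →9  S(S(S(S(add(SSZ, mul(SZ, SZ))))))
  →10  S(S(S(S(S(add(SZ, mul(SZ, SZ)))))))
  →11  S(S(S(S(S(S(add(Z, mul(SZ, SZ))))))))
  →12  S(S(S(S(S(S(mul(SZ, SZ)))))))
  →13  S(S(S(S(S(S(add(SZ, mul(Z, SZ))))))))
  →14  S(S(S(S(S(S(S(add(Z, mul(Z, SZ)))))))))
  →15  S(S(S(S(S(S(S(mul(Z, SZ))))))))
  →16  S^7(Z)

Answer: normal form = S^7(Z)  (in 16 steps)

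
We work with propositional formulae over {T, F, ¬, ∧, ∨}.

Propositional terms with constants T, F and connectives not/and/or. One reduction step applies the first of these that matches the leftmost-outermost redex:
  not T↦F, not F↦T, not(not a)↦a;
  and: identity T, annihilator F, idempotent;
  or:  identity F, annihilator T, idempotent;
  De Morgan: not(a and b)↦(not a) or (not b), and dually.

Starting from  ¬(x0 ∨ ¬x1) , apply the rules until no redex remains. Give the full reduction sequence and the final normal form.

Answer: normal form = ¬x0 ∧ x1  (in 2 steps)

Derivation:
  start: ¬(x0 ∨ ¬x1)
  →1  ¬x0 ∧ ¬¬x1
  →2  ¬x0 ∧ x1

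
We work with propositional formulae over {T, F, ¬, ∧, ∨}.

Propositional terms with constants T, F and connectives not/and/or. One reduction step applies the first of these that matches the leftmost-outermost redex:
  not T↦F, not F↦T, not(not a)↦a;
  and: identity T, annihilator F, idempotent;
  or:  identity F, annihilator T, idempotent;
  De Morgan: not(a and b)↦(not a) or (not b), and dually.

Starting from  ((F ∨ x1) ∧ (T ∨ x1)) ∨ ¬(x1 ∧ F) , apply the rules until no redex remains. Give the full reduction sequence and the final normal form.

Answer: normal form = T  (in 7 steps)

Reduction:
  start: ((F ∨ x1) ∧ (T ∨ x1)) ∨ ¬(x1 ∧ F)
  step 1: (x1 ∧ (T ∨ x1)) ∨ ¬(x1 ∧ F)
  step 2: (x1 ∧ T) ∨ ¬(x1 ∧ F)
  step 3: x1 ∨ ¬(x1 ∧ F)
  step 4: x1 ∨ (¬x1 ∨ ¬F)
  step 5: x1 ∨ (¬x1 ∨ T)
  step 6: x1 ∨ T
  step 7: T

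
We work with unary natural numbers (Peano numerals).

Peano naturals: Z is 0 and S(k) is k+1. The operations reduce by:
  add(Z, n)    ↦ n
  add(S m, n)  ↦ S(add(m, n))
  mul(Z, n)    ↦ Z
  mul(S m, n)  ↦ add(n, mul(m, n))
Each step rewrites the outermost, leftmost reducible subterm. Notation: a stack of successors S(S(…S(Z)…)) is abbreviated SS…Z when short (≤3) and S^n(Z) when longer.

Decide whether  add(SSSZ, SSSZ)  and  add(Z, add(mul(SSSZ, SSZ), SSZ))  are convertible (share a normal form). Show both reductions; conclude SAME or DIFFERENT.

Term A:
  start: add(SSSZ, SSSZ)
  step 1: S(add(SSZ, SSSZ))
  step 2: S(S(add(SZ, SSSZ)))
  step 3: S(S(S(add(Z, SSSZ))))
  step 4: S^6(Z)

Term B:
  start: add(Z, add(mul(SSSZ, SSZ), SSZ))
  step 1: add(mul(SSSZ, SSZ), SSZ)
  step 2: add(add(SSZ, mul(SSZ, SSZ)), SSZ)
  step 3: add(S(add(SZ, mul(SSZ, SSZ))), SSZ)
  step 4: S(add(add(SZ, mul(SSZ, SSZ)), SSZ))
  step 5: S(add(S(add(Z, mul(SSZ, SSZ))), SSZ))
  step 6: S(S(add(add(Z, mul(SSZ, SSZ)), SSZ)))
  step 7: S(S(add(mul(SSZ, SSZ), SSZ)))
  step 8: S(S(add(add(SSZ, mul(SZ, SSZ)), SSZ)))
  step 9: S(S(add(S(add(SZ, mul(SZ, SSZ))), SSZ)))
  step 10: S(S(S(add(add(SZ, mul(SZ, SSZ)), SSZ))))
  step 11: S(S(S(add(S(add(Z, mul(SZ, SSZ))), SSZ))))
  step 12: S(S(S(S(add(add(Z, mul(SZ, SSZ)), SSZ)))))
  step 13: S(S(S(S(add(mul(SZ, SSZ), SSZ)))))
  step 14: S(S(S(S(add(add(SSZ, mul(Z, SSZ)), SSZ)))))
  step 15: S(S(S(S(add(S(add(SZ, mul(Z, SSZ))), SSZ)))))
  step 16: S(S(S(S(S(add(add(SZ, mul(Z, SSZ)), SSZ))))))
  step 17: S(S(S(S(S(add(S(add(Z, mul(Z, SSZ))), SSZ))))))
  step 18: S(S(S(S(S(S(add(add(Z, mul(Z, SSZ)), SSZ)))))))
  step 19: S(S(S(S(S(S(add(mul(Z, SSZ), SSZ)))))))
  step 20: S(S(S(S(S(S(add(Z, SSZ)))))))
  step 21: S^8(Z)

Answer: DIFFERENT — A ⇓ S^6(Z), B ⇓ S^8(Z)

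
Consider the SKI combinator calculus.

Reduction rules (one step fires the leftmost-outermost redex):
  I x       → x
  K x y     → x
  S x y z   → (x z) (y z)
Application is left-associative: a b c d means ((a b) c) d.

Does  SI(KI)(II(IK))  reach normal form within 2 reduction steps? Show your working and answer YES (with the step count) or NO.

  start: SI(KI)(II(IK))
  →1  I(II(IK))(KI(II(IK)))
  →2  II(IK)(KI(II(IK)))

Answer: NO — after 2 steps the term is II(IK)(KI(II(IK))), not yet normal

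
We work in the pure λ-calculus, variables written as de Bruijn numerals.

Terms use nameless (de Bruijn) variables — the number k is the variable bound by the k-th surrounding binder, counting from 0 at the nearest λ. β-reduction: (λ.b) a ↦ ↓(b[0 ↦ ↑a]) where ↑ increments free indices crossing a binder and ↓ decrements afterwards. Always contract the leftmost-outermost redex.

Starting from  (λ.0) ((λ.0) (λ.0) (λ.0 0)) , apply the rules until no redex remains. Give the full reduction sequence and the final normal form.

  start: (λ.0) ((λ.0) (λ.0) (λ.0 0))
  →1  (λ.0) (λ.0) (λ.0 0)
  →2  (λ.0) (λ.0 0)
  →3  λ.0 0

Answer: normal form = λ.0 0  (in 3 steps)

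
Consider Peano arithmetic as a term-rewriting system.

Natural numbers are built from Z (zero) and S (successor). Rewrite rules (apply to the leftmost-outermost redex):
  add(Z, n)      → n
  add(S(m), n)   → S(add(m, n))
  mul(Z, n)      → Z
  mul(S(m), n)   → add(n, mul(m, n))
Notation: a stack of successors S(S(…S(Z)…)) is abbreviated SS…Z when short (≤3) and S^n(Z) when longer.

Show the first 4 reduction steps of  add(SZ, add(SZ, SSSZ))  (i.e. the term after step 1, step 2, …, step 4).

Answer: after 4 steps: S^5(Z)

Reduction:
  start: add(SZ, add(SZ, SSSZ))
  step 1: S(add(Z, add(SZ, SSSZ)))
  step 2: S(add(SZ, SSSZ))
  step 3: S(S(add(Z, SSSZ)))
  step 4: S^5(Z)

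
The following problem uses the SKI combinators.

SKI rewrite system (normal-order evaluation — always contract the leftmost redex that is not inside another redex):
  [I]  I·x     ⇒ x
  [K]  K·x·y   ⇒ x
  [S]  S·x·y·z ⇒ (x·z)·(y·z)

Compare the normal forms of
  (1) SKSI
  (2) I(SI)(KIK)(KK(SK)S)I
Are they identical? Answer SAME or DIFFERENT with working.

Term A:
  start: SKSI
  →1  KI(SI)
  →2  I

Term B:
  start: I(SI)(KIK)(KK(SK)S)I
  →1  SI(KIK)(KK(SK)S)I
  →2  I(KK(SK)S)(KIK(KK(SK)S))I
  →3  KK(SK)S(KIK(KK(SK)S))I
  →4  KS(KIK(KK(SK)S))I
  →5  SI

Answer: DIFFERENT — A ⇓ I, B ⇓ SI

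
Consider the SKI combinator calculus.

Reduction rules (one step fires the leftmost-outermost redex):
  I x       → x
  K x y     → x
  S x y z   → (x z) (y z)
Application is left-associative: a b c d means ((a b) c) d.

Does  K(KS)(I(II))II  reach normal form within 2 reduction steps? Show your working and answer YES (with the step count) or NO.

  start: K(KS)(I(II))II
  →1  KSII
  →2  SI

Answer: YES — reaches normal form SI in 2 ≤ 2 steps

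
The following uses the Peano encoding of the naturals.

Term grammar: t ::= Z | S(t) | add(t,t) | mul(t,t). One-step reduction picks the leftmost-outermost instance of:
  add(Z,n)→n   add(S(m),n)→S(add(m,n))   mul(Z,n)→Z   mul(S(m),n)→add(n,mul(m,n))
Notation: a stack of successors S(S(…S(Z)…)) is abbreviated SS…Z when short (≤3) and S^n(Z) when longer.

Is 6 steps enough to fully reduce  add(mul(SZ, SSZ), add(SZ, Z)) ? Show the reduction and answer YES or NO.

Answer: NO — after 6 steps the term is S(S(add(mul(Z, SSZ), add(SZ, Z)))), not yet normal

Reduction:
  start: add(mul(SZ, SSZ), add(SZ, Z))
  step 1: add(add(SSZ, mul(Z, SSZ)), add(SZ, Z))
  step 2: add(S(add(SZ, mul(Z, SSZ))), add(SZ, Z))
  step 3: S(add(add(SZ, mul(Z, SSZ)), add(SZ, Z)))
  step 4: S(add(S(add(Z, mul(Z, SSZ))), add(SZ, Z)))
  step 5: S(S(add(add(Z, mul(Z, SSZ)), add(SZ, Z))))
  step 6: S(S(add(mul(Z, SSZ), add(SZ, Z))))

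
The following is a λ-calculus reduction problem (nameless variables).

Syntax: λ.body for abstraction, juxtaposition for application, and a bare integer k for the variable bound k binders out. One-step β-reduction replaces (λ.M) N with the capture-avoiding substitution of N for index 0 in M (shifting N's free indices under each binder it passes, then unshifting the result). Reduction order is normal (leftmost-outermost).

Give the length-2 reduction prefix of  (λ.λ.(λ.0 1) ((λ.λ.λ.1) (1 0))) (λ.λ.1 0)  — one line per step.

  start: (λ.λ.(λ.0 1) ((λ.λ.λ.1) (1 0))) (λ.λ.1 0)
  [1] λ.(λ.0 1) ((λ.λ.λ.1) ((λ.λ.1 0) 0))
  [2] λ.(λ.λ.λ.1) ((λ.λ.1 0) 0) 0

Answer: after 2 steps: λ.(λ.λ.λ.1) ((λ.λ.1 0) 0) 0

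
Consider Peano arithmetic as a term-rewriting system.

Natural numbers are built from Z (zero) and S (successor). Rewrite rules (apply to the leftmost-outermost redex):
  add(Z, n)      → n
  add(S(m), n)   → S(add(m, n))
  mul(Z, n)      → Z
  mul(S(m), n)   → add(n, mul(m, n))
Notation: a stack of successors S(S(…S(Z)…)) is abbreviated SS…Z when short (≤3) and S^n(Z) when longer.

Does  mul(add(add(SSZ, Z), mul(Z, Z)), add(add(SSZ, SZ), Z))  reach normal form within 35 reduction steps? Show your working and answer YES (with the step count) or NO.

  start: mul(add(add(SSZ, Z), mul(Z, Z)), add(add(SSZ, SZ), Z))
  step 1: mul(add(S(add(SZ, Z)), mul(Z, Z)), add(add(SSZ, SZ), Z))
  step 2: mul(S(add(add(SZ, Z), mul(Z, Z))), add(add(SSZ, SZ), Z))
  step 3: add(add(add(SSZ, SZ), Z), mul(add(add(SZ, Z), mul(Z, Z)), add(add(SSZ, SZ), Z)))
  step 4: add(add(S(add(SZ, SZ)), Z), mul(add(add(SZ, Z), mul(Z, Z)), add(add(SSZ, SZ), Z)))
  step 5: add(S(add(add(SZ, SZ), Z)), mul(add(add(SZ, Z), mul(Z, Z)), add(add(SSZ, SZ), Z)))
  step 6: S(add(add(add(SZ, SZ), Z), mul(add(add(SZ, Z), mul(Z, Z)), add(add(SSZ, SZ), Z))))
  step 7: S(add(add(S(add(Z, SZ)), Z), mul(add(add(SZ, Z), mul(Z, Z)), add(add(SSZ, SZ), Z))))
  step 8: S(add(S(add(add(Z, SZ), Z)), mul(add(add(SZ, Z), mul(Z, Z)), add(add(SSZ, SZ), Z))))
  step 9: S(S(add(add(add(Z, SZ), Z), mul(add(add(SZ, Z), mul(Z, Z)), add(add(SSZ, SZ), Z)))))
  step 10: S(S(add(add(SZ, Z), mul(add(add(SZ, Z), mul(Z, Z)), add(add(SSZ, SZ), Z)))))
  step 11: S(S(add(S(add(Z, Z)), mul(add(add(SZ, Z), mul(Z, Z)), add(add(SSZ, SZ), Z)))))
  step 12: S(S(S(add(add(Z, Z), mul(add(add(SZ, Z), mul(Z, Z)), add(add(SSZ, SZ), Z))))))
  step 13: S(S(S(add(Z, mul(add(add(SZ, Z), mul(Z, Z)), add(add(SSZ, SZ), Z))))))
  step 14: S(S(S(mul(add(add(SZ, Z), mul(Z, Z)), add(add(SSZ, SZ), Z)))))
  step 15: S(S(S(mul(add(S(add(Z, Z)), mul(Z, Z)), add(add(SSZ, SZ), Z)))))
  step 16: S(S(S(mul(S(add(add(Z, Z), mul(Z, Z))), add(add(SSZ, SZ), Z)))))
  step 17: S(S(S(add(add(add(SSZ, SZ), Z), mul(add(add(Z, Z), mul(Z, Z)), add(add(SSZ, SZ), Z))))))
  step 18: S(S(S(add(add(S(add(SZ, SZ)), Z), mul(add(add(Z, Z), mul(Z, Z)), add(add(SSZ, SZ), Z))))))
  step 19: S(S(S(add(S(add(add(SZ, SZ), Z)), mul(add(add(Z, Z), mul(Z, Z)), add(add(SSZ, SZ), Z))))))
  step 20: S(S(S(S(add(add(add(SZ, SZ), Z), mul(add(add(Z, Z), mul(Z, Z)), add(add(SSZ, SZ), Z)))))))
  step 21: S(S(S(S(add(add(S(add(Z, SZ)), Z), mul(add(add(Z, Z), mul(Z, Z)), add(add(SSZ, SZ), Z)))))))
  step 22: S(S(S(S(add(S(add(add(Z, SZ), Z)), mul(add(add(Z, Z), mul(Z, Z)), add(add(SSZ, SZ), Z)))))))
  step 23: S(S(S(S(S(add(add(add(Z, SZ), Z), mul(add(add(Z, Z), mul(Z, Z)), add(add(SSZ, SZ), Z))))))))
  step 24: S(S(S(S(S(add(add(SZ, Z), mul(add(add(Z, Z), mul(Z, Z)), add(add(SSZ, SZ), Z))))))))
  step 25: S(S(S(S(S(add(S(add(Z, Z)), mul(add(add(Z, Z), mul(Z, Z)), add(add(SSZ, SZ), Z))))))))
  step 26: S(S(S(S(S(S(add(add(Z, Z), mul(add(add(Z, Z), mul(Z, Z)), add(add(SSZ, SZ), Z)))))))))
  step 27: S(S(S(S(S(S(add(Z, mul(add(add(Z, Z), mul(Z, Z)), add(add(SSZ, SZ), Z)))))))))
  step 28: S(S(S(S(S(S(mul(add(add(Z, Z), mul(Z, Z)), add(add(SSZ, SZ), Z))))))))
  step 29: S(S(S(S(S(S(mul(add(Z, mul(Z, Z)), add(add(SSZ, SZ), Z))))))))
  step 30: S(S(S(S(S(S(mul(mul(Z, Z), add(add(SSZ, SZ), Z))))))))
  step 31: S(S(S(S(S(S(mul(Z, add(add(SSZ, SZ), Z))))))))
  step 32: S^6(Z)

Answer: YES — reaches normal form S^6(Z) in 32 ≤ 35 steps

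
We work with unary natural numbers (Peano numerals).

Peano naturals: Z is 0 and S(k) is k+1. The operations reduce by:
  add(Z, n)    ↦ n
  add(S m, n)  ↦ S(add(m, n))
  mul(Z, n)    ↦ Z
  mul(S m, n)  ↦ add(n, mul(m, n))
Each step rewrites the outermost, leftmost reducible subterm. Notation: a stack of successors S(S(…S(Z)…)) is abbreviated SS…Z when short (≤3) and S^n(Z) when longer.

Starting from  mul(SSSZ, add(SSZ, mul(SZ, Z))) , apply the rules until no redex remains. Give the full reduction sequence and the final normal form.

Answer: normal form = S^6(Z)  (in 31 steps)

Reduction:
  start: mul(SSSZ, add(SSZ, mul(SZ, Z)))
  →1  add(add(SSZ, mul(SZ, Z)), mul(SSZ, add(SSZ, mul(SZ, Z))))
  →2  add(S(add(SZ, mul(SZ, Z))), mul(SSZ, add(SSZ, mul(SZ, Z))))
  →3  S(add(add(SZ, mul(SZ, Z)), mul(SSZ, add(SSZ, mul(SZ, Z)))))
  →4  S(add(S(add(Z, mul(SZ, Z))), mul(SSZ, add(SSZ, mul(SZ, Z)))))
  →5  S(S(add(add(Z, mul(SZ, Z)), mul(SSZ, add(SSZ, mul(SZ, Z))))))
  →6  S(S(add(mul(SZ, Z), mul(SSZ, add(SSZ, mul(SZ, Z))))))
  →7  S(S(add(add(Z, mul(Z, Z)), mul(SSZ, add(SSZ, mul(SZ, Z))))))
  →8  S(S(add(mul(Z, Z), mul(SSZ, add(SSZ, mul(SZ, Z))))))
  →9  S(S(add(Z, mul(SSZ, add(SSZ, mul(SZ, Z))))))
  →10  S(S(mul(SSZ, add(SSZ, mul(SZ, Z)))))
  →11  S(S(add(add(SSZ, mul(SZ, Z)), mul(SZ, add(SSZ, mul(SZ, Z))))))
  →12  S(S(add(S(add(SZ, mul(SZ, Z))), mul(SZ, add(SSZ, mul(SZ, Z))))))
  →13  S(S(S(add(add(SZ, mul(SZ, Z)), mul(SZ, add(SSZ, mul(SZ, Z)))))))
  →14  S(S(S(add(S(add(Z, mul(SZ, Z))), mul(SZ, add(SSZ, mul(SZ, Z)))))))
  →15  S(S(S(S(add(add(Z, mul(SZ, Z)), mul(SZ, add(SSZ, mul(SZ, Z))))))))
  →16  S(S(S(S(add(mul(SZ, Z), mul(SZ, add(SSZ, mul(SZ, Z))))))))
  →17  S(S(S(S(add(add(Z, mul(Z, Z)), mul(SZ, add(SSZ, mul(SZ, Z))))))))
  →18  S(S(S(S(add(mul(Z, Z), mul(SZ, add(SSZ, mul(SZ, Z))))))))
  →19  S(S(S(S(add(Z, mul(SZ, add(SSZ, mul(SZ, Z))))))))
  →20  S(S(S(S(mul(SZ, add(SSZ, mul(SZ, Z)))))))
  →21  S(S(S(S(add(add(SSZ, mul(SZ, Z)), mul(Z, add(SSZ, mul(SZ, Z))))))))
  →22  S(S(S(S(add(S(add(SZ, mul(SZ, Z))), mul(Z, add(SSZ, mul(SZ, Z))))))))
  →23  S(S(S(S(S(add(add(SZ, mul(SZ, Z)), mul(Z, add(SSZ, mul(SZ, Z)))))))))
  →24  S(S(S(S(S(add(S(add(Z, mul(SZ, Z))), mul(Z, add(SSZ, mul(SZ, Z)))))))))
  →25  S(S(S(S(S(S(add(add(Z, mul(SZ, Z)), mul(Z, add(SSZ, mul(SZ, Z))))))))))
  →26  S(S(S(S(S(S(add(mul(SZ, Z), mul(Z, add(SSZ, mul(SZ, Z))))))))))
  →27  S(S(S(S(S(S(add(add(Z, mul(Z, Z)), mul(Z, add(SSZ, mul(SZ, Z))))))))))
  →28  S(S(S(S(S(S(add(mul(Z, Z), mul(Z, add(SSZ, mul(SZ, Z))))))))))
  →29  S(S(S(S(S(S(add(Z, mul(Z, add(SSZ, mul(SZ, Z))))))))))
  →30  S(S(S(S(S(S(mul(Z, add(SSZ, mul(SZ, Z)))))))))
  →31  S^6(Z)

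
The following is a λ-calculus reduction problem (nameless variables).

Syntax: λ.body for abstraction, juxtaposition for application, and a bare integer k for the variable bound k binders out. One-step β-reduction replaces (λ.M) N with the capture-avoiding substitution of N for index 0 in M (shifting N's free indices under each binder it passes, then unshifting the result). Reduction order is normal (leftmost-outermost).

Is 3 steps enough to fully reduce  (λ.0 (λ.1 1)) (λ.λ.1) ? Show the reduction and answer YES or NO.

Answer: YES — reaches normal form λ.λ.λ.λ.λ.1 in 3 ≤ 3 steps

Working:
  start: (λ.0 (λ.1 1)) (λ.λ.1)
  [1] (λ.λ.1) (λ.(λ.λ.1) (λ.λ.1))
  [2] λ.λ.(λ.λ.1) (λ.λ.1)
  [3] λ.λ.λ.λ.λ.1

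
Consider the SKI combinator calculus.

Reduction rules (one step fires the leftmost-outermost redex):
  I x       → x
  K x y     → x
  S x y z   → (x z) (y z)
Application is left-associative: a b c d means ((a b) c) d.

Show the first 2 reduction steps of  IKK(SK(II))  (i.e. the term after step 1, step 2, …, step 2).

  start: IKK(SK(II))
  [1] KK(SK(II))
  [2] K

Answer: after 2 steps: K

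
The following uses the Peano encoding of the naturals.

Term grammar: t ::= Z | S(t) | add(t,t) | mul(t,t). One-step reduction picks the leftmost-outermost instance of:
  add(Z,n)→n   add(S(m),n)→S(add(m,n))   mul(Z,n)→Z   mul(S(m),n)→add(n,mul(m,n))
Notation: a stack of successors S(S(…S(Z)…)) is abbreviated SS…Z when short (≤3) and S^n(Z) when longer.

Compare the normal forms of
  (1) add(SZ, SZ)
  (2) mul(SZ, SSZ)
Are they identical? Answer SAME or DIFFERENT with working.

Answer: SAME — A ⇓ SSZ, B ⇓ SSZ

Reduction:
Term A:
  start: add(SZ, SZ)
  step 1: S(add(Z, SZ))
  step 2: SSZ

Term B:
  start: mul(SZ, SSZ)
  step 1: add(SSZ, mul(Z, SSZ))
  step 2: S(add(SZ, mul(Z, SSZ)))
  step 3: S(S(add(Z, mul(Z, SSZ))))
  step 4: S(S(mul(Z, SSZ)))
  step 5: SSZ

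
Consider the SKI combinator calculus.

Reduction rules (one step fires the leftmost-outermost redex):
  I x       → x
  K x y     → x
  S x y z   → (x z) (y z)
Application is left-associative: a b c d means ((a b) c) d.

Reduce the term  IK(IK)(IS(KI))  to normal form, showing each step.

  start: IK(IK)(IS(KI))
  [1] K(IK)(IS(KI))
  [2] IK
  [3] K

Answer: normal form = K  (in 3 steps)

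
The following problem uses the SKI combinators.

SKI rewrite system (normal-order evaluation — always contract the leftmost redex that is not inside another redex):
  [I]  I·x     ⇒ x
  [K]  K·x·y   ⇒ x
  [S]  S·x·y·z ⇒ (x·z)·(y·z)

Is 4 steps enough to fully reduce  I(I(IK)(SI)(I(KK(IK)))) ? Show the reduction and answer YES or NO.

  start: I(I(IK)(SI)(I(KK(IK))))
  step 1: I(IK)(SI)(I(KK(IK)))
  step 2: IK(SI)(I(KK(IK)))
  step 3: K(SI)(I(KK(IK)))
  step 4: SI

Answer: YES — reaches normal form SI in 4 ≤ 4 steps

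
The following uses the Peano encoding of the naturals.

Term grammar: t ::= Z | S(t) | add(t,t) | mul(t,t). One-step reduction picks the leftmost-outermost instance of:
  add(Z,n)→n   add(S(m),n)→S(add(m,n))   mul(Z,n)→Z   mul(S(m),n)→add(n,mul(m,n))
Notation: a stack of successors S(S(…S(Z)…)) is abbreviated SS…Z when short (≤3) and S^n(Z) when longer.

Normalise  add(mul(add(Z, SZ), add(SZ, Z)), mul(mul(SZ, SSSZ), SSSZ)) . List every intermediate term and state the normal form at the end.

Answer: normal form = S^10(Z)  (in 31 steps)

Reduction:
  start: add(mul(add(Z, SZ), add(SZ, Z)), mul(mul(SZ, SSSZ), SSSZ))
  step 1: add(mul(SZ, add(SZ, Z)), mul(mul(SZ, SSSZ), SSSZ))
  step 2: add(add(add(SZ, Z), mul(Z, add(SZ, Z))), mul(mul(SZ, SSSZ), SSSZ))
  step 3: add(add(S(add(Z, Z)), mul(Z, add(SZ, Z))), mul(mul(SZ, SSSZ), SSSZ))
  step 4: add(S(add(add(Z, Z), mul(Z, add(SZ, Z)))), mul(mul(SZ, SSSZ), SSSZ))
  step 5: S(add(add(add(Z, Z), mul(Z, add(SZ, Z))), mul(mul(SZ, SSSZ), SSSZ)))
  step 6: S(add(add(Z, mul(Z, add(SZ, Z))), mul(mul(SZ, SSSZ), SSSZ)))
  step 7: S(add(mul(Z, add(SZ, Z)), mul(mul(SZ, SSSZ), SSSZ)))
  step 8: S(add(Z, mul(mul(SZ, SSSZ), SSSZ)))
  step 9: S(mul(mul(SZ, SSSZ), SSSZ))
  step 10: S(mul(add(SSSZ, mul(Z, SSSZ)), SSSZ))
  step 11: S(mul(S(add(SSZ, mul(Z, SSSZ))), SSSZ))
  step 12: S(add(SSSZ, mul(add(SSZ, mul(Z, SSSZ)), SSSZ)))
  step 13: S(S(add(SSZ, mul(add(SSZ, mul(Z, SSSZ)), SSSZ))))
  step 14: S(S(S(add(SZ, mul(add(SSZ, mul(Z, SSSZ)), SSSZ)))))
  step 15: S(S(S(S(add(Z, mul(add(SSZ, mul(Z, SSSZ)), SSSZ))))))
  step 16: S(S(S(S(mul(add(SSZ, mul(Z, SSSZ)), SSSZ)))))
  step 17: S(S(S(S(mul(S(add(SZ, mul(Z, SSSZ))), SSSZ)))))
  step 18: S(S(S(S(add(SSSZ, mul(add(SZ, mul(Z, SSSZ)), SSSZ))))))
  step 19: S(S(S(S(S(add(SSZ, mul(add(SZ, mul(Z, SSSZ)), SSSZ)))))))
  step 20: S(S(S(S(S(S(add(SZ, mul(add(SZ, mul(Z, SSSZ)), SSSZ))))))))
  step 21: S(S(S(S(S(S(S(add(Z, mul(add(SZ, mul(Z, SSSZ)), SSSZ)))))))))
  step 22: S(S(S(S(S(S(S(mul(add(SZ, mul(Z, SSSZ)), SSSZ))))))))
  step 23: S(S(S(S(S(S(S(mul(S(add(Z, mul(Z, SSSZ))), SSSZ))))))))
  step 24: S(S(S(S(S(S(S(add(SSSZ, mul(add(Z, mul(Z, SSSZ)), SSSZ)))))))))
  step 25: S(S(S(S(S(S(S(S(add(SSZ, mul(add(Z, mul(Z, SSSZ)), SSSZ))))))))))
  step 26: S(S(S(S(S(S(S(S(S(add(SZ, mul(add(Z, mul(Z, SSSZ)), SSSZ)))))))))))
  step 27: S(S(S(S(S(S(S(S(S(S(add(Z, mul(add(Z, mul(Z, SSSZ)), SSSZ))))))))))))
  step 28: S(S(S(S(S(S(S(S(S(S(mul(add(Z, mul(Z, SSSZ)), SSSZ)))))))))))
  step 29: S(S(S(S(S(S(S(S(S(S(mul(mul(Z, SSSZ), SSSZ)))))))))))
  step 30: S(S(S(S(S(S(S(S(S(S(mul(Z, SSSZ)))))))))))
  step 31: S^10(Z)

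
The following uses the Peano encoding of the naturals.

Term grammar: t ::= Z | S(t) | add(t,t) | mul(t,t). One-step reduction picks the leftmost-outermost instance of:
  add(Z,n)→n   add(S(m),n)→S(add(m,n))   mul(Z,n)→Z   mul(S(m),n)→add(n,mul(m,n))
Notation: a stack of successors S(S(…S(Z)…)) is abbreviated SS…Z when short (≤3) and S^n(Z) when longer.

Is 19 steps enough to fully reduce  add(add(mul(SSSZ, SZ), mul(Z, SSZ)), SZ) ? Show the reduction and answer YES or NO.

Answer: YES — reaches normal form S^4(Z) in 19 ≤ 19 steps

Working:
  start: add(add(mul(SSSZ, SZ), mul(Z, SSZ)), SZ)
  [1] add(add(add(SZ, mul(SSZ, SZ)), mul(Z, SSZ)), SZ)
  [2] add(add(S(add(Z, mul(SSZ, SZ))), mul(Z, SSZ)), SZ)
  [3] add(S(add(add(Z, mul(SSZ, SZ)), mul(Z, SSZ))), SZ)
  [4] S(add(add(add(Z, mul(SSZ, SZ)), mul(Z, SSZ)), SZ))
  [5] S(add(add(mul(SSZ, SZ), mul(Z, SSZ)), SZ))
  [6] S(add(add(add(SZ, mul(SZ, SZ)), mul(Z, SSZ)), SZ))
  [7] S(add(add(S(add(Z, mul(SZ, SZ))), mul(Z, SSZ)), SZ))
  [8] S(add(S(add(add(Z, mul(SZ, SZ)), mul(Z, SSZ))), SZ))
  [9] S(S(add(add(add(Z, mul(SZ, SZ)), mul(Z, SSZ)), SZ)))
  [10] S(S(add(add(mul(SZ, SZ), mul(Z, SSZ)), SZ)))
  [11] S(S(add(add(add(SZ, mul(Z, SZ)), mul(Z, SSZ)), SZ)))
  [12] S(S(add(add(S(add(Z, mul(Z, SZ))), mul(Z, SSZ)), SZ)))
  [13] S(S(add(S(add(add(Z, mul(Z, SZ)), mul(Z, SSZ))), SZ)))
  [14] S(S(S(add(add(add(Z, mul(Z, SZ)), mul(Z, SSZ)), SZ))))
  [15] S(S(S(add(add(mul(Z, SZ), mul(Z, SSZ)), SZ))))
  [16] S(S(S(add(add(Z, mul(Z, SSZ)), SZ))))
  [17] S(S(S(add(mul(Z, SSZ), SZ))))
  [18] S(S(S(add(Z, SZ))))
  [19] S^4(Z)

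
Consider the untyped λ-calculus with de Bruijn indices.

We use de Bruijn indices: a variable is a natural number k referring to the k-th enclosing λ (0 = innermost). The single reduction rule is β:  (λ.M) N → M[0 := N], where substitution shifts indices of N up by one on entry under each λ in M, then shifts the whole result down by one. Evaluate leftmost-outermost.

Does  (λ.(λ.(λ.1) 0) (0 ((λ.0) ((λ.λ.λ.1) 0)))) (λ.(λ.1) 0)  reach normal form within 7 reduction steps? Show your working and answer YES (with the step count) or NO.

  start: (λ.(λ.(λ.1) 0) (0 ((λ.0) ((λ.λ.λ.1) 0)))) (λ.(λ.1) 0)
  [1] (λ.(λ.1) 0) ((λ.(λ.1) 0) ((λ.0) ((λ.λ.λ.1) (λ.(λ.1) 0))))
  [2] (λ.(λ.(λ.1) 0) ((λ.0) ((λ.λ.λ.1) (λ.(λ.1) 0)))) ((λ.(λ.1) 0) ((λ.0) ((λ.λ.λ.1) (λ.(λ.1) 0))))
  [3] (λ.(λ.1) 0) ((λ.0) ((λ.λ.λ.1) (λ.(λ.1) 0)))
  [4] (λ.(λ.0) ((λ.λ.λ.1) (λ.(λ.1) 0))) ((λ.0) ((λ.λ.λ.1) (λ.(λ.1) 0)))
  [5] (λ.0) ((λ.λ.λ.1) (λ.(λ.1) 0))
  [6] (λ.λ.λ.1) (λ.(λ.1) 0)
  [7] λ.λ.1

Answer: YES — reaches normal form λ.λ.1 in 7 ≤ 7 steps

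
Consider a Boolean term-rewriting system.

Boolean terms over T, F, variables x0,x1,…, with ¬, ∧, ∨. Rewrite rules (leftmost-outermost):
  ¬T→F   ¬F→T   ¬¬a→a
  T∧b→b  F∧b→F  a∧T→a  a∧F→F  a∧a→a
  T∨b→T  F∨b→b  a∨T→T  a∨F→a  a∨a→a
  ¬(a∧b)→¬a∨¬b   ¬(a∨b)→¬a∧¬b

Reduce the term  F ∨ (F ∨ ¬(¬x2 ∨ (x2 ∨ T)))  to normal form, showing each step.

Answer: normal form = F  (in 8 steps)

Derivation:
  start: F ∨ (F ∨ ¬(¬x2 ∨ (x2 ∨ T)))
  →1  F ∨ ¬(¬x2 ∨ (x2 ∨ T))
  →2  ¬(¬x2 ∨ (x2 ∨ T))
  →3  ¬¬x2 ∧ ¬(x2 ∨ T)
  →4  x2 ∧ ¬(x2 ∨ T)
  →5  x2 ∧ (¬x2 ∧ ¬T)
  →6  x2 ∧ (¬x2 ∧ F)
  →7  x2 ∧ F
  →8  F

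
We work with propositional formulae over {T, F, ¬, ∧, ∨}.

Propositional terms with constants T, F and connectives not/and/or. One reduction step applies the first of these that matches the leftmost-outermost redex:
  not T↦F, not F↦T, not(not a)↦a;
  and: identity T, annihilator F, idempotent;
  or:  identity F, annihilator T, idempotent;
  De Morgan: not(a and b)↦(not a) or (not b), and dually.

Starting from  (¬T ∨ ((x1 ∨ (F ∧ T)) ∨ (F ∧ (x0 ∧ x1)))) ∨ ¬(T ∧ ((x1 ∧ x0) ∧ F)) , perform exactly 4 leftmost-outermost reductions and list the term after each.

Answer: after 4 steps: (x1 ∨ (F ∧ (x0 ∧ x1))) ∨ ¬(T ∧ ((x1 ∧ x0) ∧ F))

Reduction:
  start: (¬T ∨ ((x1 ∨ (F ∧ T)) ∨ (F ∧ (x0 ∧ x1)))) ∨ ¬(T ∧ ((x1 ∧ x0) ∧ F))
  →1  (F ∨ ((x1 ∨ (F ∧ T)) ∨ (F ∧ (x0 ∧ x1)))) ∨ ¬(T ∧ ((x1 ∧ x0) ∧ F))
  →2  ((x1 ∨ (F ∧ T)) ∨ (F ∧ (x0 ∧ x1))) ∨ ¬(T ∧ ((x1 ∧ x0) ∧ F))
  →3  ((x1 ∨ F) ∨ (F ∧ (x0 ∧ x1))) ∨ ¬(T ∧ ((x1 ∧ x0) ∧ F))
  →4  (x1 ∨ (F ∧ (x0 ∧ x1))) ∨ ¬(T ∧ ((x1 ∧ x0) ∧ F))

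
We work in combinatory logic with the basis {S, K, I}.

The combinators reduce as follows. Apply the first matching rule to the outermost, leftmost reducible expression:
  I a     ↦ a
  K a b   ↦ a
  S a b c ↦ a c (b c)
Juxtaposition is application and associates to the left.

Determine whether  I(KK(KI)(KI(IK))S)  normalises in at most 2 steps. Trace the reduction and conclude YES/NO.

  start: I(KK(KI)(KI(IK))S)
  [1] KK(KI)(KI(IK))S
  [2] K(KI(IK))S

Answer: NO — after 2 steps the term is K(KI(IK))S, not yet normal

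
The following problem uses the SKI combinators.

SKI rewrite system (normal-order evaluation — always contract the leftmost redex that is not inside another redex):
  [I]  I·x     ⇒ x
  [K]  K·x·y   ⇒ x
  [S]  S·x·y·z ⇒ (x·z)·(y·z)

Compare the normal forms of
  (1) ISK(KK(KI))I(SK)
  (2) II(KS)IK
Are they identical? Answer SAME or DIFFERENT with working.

Term A:
  start: ISK(KK(KI))I(SK)
  step 1: SK(KK(KI))I(SK)
  step 2: KI(KK(KI)I)(SK)
  step 3: I(SK)
  step 4: SK

Term B:
  start: II(KS)IK
  step 1: I(KS)IK
  step 2: KSIK
  step 3: SK

Answer: SAME — A ⇓ SK, B ⇓ SK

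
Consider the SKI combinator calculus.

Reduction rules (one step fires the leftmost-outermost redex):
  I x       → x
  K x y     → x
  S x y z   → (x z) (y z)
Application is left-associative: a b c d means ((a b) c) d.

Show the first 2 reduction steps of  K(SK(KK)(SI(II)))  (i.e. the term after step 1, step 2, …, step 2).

  start: K(SK(KK)(SI(II)))
  →1  K(K(SI(II))(KK(SI(II))))
  →2  K(SI(II))

Answer: after 2 steps: K(SI(II))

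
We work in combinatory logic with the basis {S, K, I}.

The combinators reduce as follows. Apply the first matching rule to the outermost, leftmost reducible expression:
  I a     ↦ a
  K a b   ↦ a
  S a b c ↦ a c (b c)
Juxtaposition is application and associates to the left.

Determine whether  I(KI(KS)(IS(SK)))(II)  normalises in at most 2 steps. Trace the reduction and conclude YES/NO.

Answer: NO — after 2 steps the term is I(IS(SK))(II), not yet normal

Derivation:
  start: I(KI(KS)(IS(SK)))(II)
  [1] KI(KS)(IS(SK))(II)
  [2] I(IS(SK))(II)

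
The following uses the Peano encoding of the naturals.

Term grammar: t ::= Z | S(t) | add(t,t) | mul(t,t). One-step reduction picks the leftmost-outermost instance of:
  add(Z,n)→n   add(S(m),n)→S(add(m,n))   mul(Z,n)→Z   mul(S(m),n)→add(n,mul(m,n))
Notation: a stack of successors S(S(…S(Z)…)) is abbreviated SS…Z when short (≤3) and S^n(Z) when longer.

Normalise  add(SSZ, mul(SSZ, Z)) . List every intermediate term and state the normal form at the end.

Answer: normal form = SSZ  (in 8 steps)

Derivation:
  start: add(SSZ, mul(SSZ, Z))
  [1] S(add(SZ, mul(SSZ, Z)))
  [2] S(S(add(Z, mul(SSZ, Z))))
  [3] S(S(mul(SSZ, Z)))
  [4] S(S(add(Z, mul(SZ, Z))))
  [5] S(S(mul(SZ, Z)))
  [6] S(S(add(Z, mul(Z, Z))))
  [7] S(S(mul(Z, Z)))
  [8] SSZ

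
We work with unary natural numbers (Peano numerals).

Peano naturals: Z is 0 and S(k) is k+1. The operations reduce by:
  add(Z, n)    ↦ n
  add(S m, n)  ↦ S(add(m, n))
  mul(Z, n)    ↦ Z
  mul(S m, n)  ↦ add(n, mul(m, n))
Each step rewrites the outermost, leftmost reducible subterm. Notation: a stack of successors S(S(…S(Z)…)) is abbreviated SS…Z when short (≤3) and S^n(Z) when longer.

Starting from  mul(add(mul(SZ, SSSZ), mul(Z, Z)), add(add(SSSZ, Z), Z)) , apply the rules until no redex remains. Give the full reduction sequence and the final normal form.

Answer: normal form = S^9(Z)  (in 51 steps)

Working:
  start: mul(add(mul(SZ, SSSZ), mul(Z, Z)), add(add(SSSZ, Z), Z))
  →1  mul(add(add(SSSZ, mul(Z, SSSZ)), mul(Z, Z)), add(add(SSSZ, Z), Z))
  →2  mul(add(S(add(SSZ, mul(Z, SSSZ))), mul(Z, Z)), add(add(SSSZ, Z), Z))
  →3  mul(S(add(add(SSZ, mul(Z, SSSZ)), mul(Z, Z))), add(add(SSSZ, Z), Z))
  →4  add(add(add(SSSZ, Z), Z), mul(add(add(SSZ, mul(Z, SSSZ)), mul(Z, Z)), add(add(SSSZ, Z), Z)))
  →5  add(add(S(add(SSZ, Z)), Z), mul(add(add(SSZ, mul(Z, SSSZ)), mul(Z, Z)), add(add(SSSZ, Z), Z)))
  →6  add(S(add(add(SSZ, Z), Z)), mul(add(add(SSZ, mul(Z, SSSZ)), mul(Z, Z)), add(add(SSSZ, Z), Z)))
  →7  S(add(add(add(SSZ, Z), Z), mul(add(add(SSZ, mul(Z, SSSZ)), mul(Z, Z)), add(add(SSSZ, Z), Z))))
  →8  S(add(add(S(add(SZ, Z)), Z), mul(add(add(SSZ, mul(Z, SSSZ)), mul(Z, Z)), add(add(SSSZ, Z), Z))))
  →9  S(add(S(add(add(SZ, Z), Z)), mul(add(add(SSZ, mul(Z, SSSZ)), mul(Z, Z)), add(add(SSSZ, Z), Z))))
  →10  S(S(add(add(add(SZ, Z), Z), mul(add(add(SSZ, mul(Z, SSSZ)), mul(Z, Z)), add(add(SSSZ, Z), Z)))))
  →11  S(S(add(add(S(add(Z, Z)), Z), mul(add(add(SSZ, mul(Z, SSSZ)), mul(Z, Z)), add(add(SSSZ, Z), Z)))))
  →12  S(S(add(S(add(add(Z, Z), Z)), mul(add(add(SSZ, mul(Z, SSSZ)), mul(Z, Z)), add(add(SSSZ, Z), Z)))))
  →13  S(S(S(add(add(add(Z, Z), Z), mul(add(add(SSZ, mul(Z, SSSZ)), mul(Z, Z)), add(add(SSSZ, Z), Z))))))
  →14  S(S(S(add(add(Z, Z), mul(add(add(SSZ, mul(Z, SSSZ)), mul(Z, Z)), add(add(SSSZ, Z), Z))))))
  →15  S(S(S(add(Z, mul(add(add(SSZ, mul(Z, SSSZ)), mul(Z, Z)), add(add(SSSZ, Z), Z))))))
  →16  S(S(S(mul(add(add(SSZ, mul(Z, SSSZ)), mul(Z, Z)), add(add(SSSZ, Z), Z)))))
  →17  S(S(S(mul(add(S(add(SZ, mul(Z, SSSZ))), mul(Z, Z)), add(add(SSSZ, Z), Z)))))
  →18  S(S(S(mul(S(add(add(SZ, mul(Z, SSSZ)), mul(Z, Z))), add(add(SSSZ, Z), Z)))))
  →19  S(S(S(add(add(add(SSSZ, Z), Z), mul(add(add(SZ, mul(Z, SSSZ)), mul(Z, Z)), add(add(SSSZ, Z), Z))))))
  →20  S(S(S(add(add(S(add(SSZ, Z)), Z), mul(add(add(SZ, mul(Z, SSSZ)), mul(Z, Z)), add(add(SSSZ, Z), Z))))))
  →21  S(S(S(add(S(add(add(SSZ, Z), Z)), mul(add(add(SZ, mul(Z, SSSZ)), mul(Z, Z)), add(add(SSSZ, Z), Z))))))
  →22  S(S(S(S(add(add(add(SSZ, Z), Z), mul(add(add(SZ, mul(Z, SSSZ)), mul(Z, Z)), add(add(SSSZ, Z), Z)))))))
  →23  S(S(S(S(add(add(S(add(SZ, Z)), Z), mul(add(add(SZ, mul(Z, SSSZ)), mul(Z, Z)), add(add(SSSZ, Z), Z)))))))
  →24  S(S(S(S(add(S(add(add(SZ, Z), Z)), mul(add(add(SZ, mul(Z, SSSZ)), mul(Z, Z)), add(add(SSSZ, Z), Z)))))))
  →25  S(S(S(S(S(add(add(add(SZ, Z), Z), mul(add(add(SZ, mul(Z, SSSZ)), mul(Z, Z)), add(add(SSSZ, Z), Z))))))))
  →26  S(S(S(S(S(add(add(S(add(Z, Z)), Z), mul(add(add(SZ, mul(Z, SSSZ)), mul(Z, Z)), add(add(SSSZ, Z), Z))))))))
  →27  S(S(S(S(S(add(S(add(add(Z, Z), Z)), mul(add(add(SZ, mul(Z, SSSZ)), mul(Z, Z)), add(add(SSSZ, Z), Z))))))))
  →28  S(S(S(S(S(S(add(add(add(Z, Z), Z), mul(add(add(SZ, mul(Z, SSSZ)), mul(Z, Z)), add(add(SSSZ, Z), Z)))))))))
  →29  S(S(S(S(S(S(add(add(Z, Z), mul(add(add(SZ, mul(Z, SSSZ)), mul(Z, Z)), add(add(SSSZ, Z), Z)))))))))
  →30  S(S(S(S(S(S(add(Z, mul(add(add(SZ, mul(Z, SSSZ)), mul(Z, Z)), add(add(SSSZ, Z), Z)))))))))
  →31  S(S(S(S(S(S(mul(add(add(SZ, mul(Z, SSSZ)), mul(Z, Z)), add(add(SSSZ, Z), Z))))))))
  →32  S(S(S(S(S(S(mul(add(S(add(Z, mul(Z, SSSZ))), mul(Z, Z)), add(add(SSSZ, Z), Z))))))))
  →33  S(S(S(S(S(S(mul(S(add(add(Z, mul(Z, SSSZ)), mul(Z, Z))), add(add(SSSZ, Z), Z))))))))
  →34  S(S(S(S(S(S(add(add(add(SSSZ, Z), Z), mul(add(add(Z, mul(Z, SSSZ)), mul(Z, Z)), add(add(SSSZ, Z), Z)))))))))
  →35  S(S(S(S(S(S(add(add(S(add(SSZ, Z)), Z), mul(add(add(Z, mul(Z, SSSZ)), mul(Z, Z)), add(add(SSSZ, Z), Z)))))))))
  →36  S(S(S(S(S(S(add(S(add(add(SSZ, Z), Z)), mul(add(add(Z, mul(Z, SSSZ)), mul(Z, Z)), add(add(SSSZ, Z), Z)))))))))
  →37  S(S(S(S(S(S(S(add(add(add(SSZ, Z), Z), mul(add(add(Z, mul(Z, SSSZ)), mul(Z, Z)), add(add(SSSZ, Z), Z))))))))))
  →38  S(S(S(S(S(S(S(add(add(S(add(SZ, Z)), Z), mul(add(add(Z, mul(Z, SSSZ)), mul(Z, Z)), add(add(SSSZ, Z), Z))))))))))
  →39  S(S(S(S(S(S(S(add(S(add(add(SZ, Z), Z)), mul(add(add(Z, mul(Z, SSSZ)), mul(Z, Z)), add(add(SSSZ, Z), Z))))))))))
  →40  S(S(S(S(S(S(S(S(add(add(add(SZ, Z), Z), mul(add(add(Z, mul(Z, SSSZ)), mul(Z, Z)), add(add(SSSZ, Z), Z)))))))))))
  →41  S(S(S(S(S(S(S(S(add(add(S(add(Z, Z)), Z), mul(add(add(Z, mul(Z, SSSZ)), mul(Z, Z)), add(add(SSSZ, Z), Z)))))))))))
  →42  S(S(S(S(S(S(S(S(add(S(add(add(Z, Z), Z)), mul(add(add(Z, mul(Z, SSSZ)), mul(Z, Z)), add(add(SSSZ, Z), Z)))))))))))
  →43  S(S(S(S(S(S(S(S(S(add(add(add(Z, Z), Z), mul(add(add(Z, mul(Z, SSSZ)), mul(Z, Z)), add(add(SSSZ, Z), Z))))))))))))
  →44  S(S(S(S(S(S(S(S(S(add(add(Z, Z), mul(add(add(Z, mul(Z, SSSZ)), mul(Z, Z)), add(add(SSSZ, Z), Z))))))))))))
  →45  S(S(S(S(S(S(S(S(S(add(Z, mul(add(add(Z, mul(Z, SSSZ)), mul(Z, Z)), add(add(SSSZ, Z), Z))))))))))))
  →46  S(S(S(S(S(S(S(S(S(mul(add(add(Z, mul(Z, SSSZ)), mul(Z, Z)), add(add(SSSZ, Z), Z)))))))))))
  →47  S(S(S(S(S(S(S(S(S(mul(add(mul(Z, SSSZ), mul(Z, Z)), add(add(SSSZ, Z), Z)))))))))))
  →48  S(S(S(S(S(S(S(S(S(mul(add(Z, mul(Z, Z)), add(add(SSSZ, Z), Z)))))))))))
  →49  S(S(S(S(S(S(S(S(S(mul(mul(Z, Z), add(add(SSSZ, Z), Z)))))))))))
  →50  S(S(S(S(S(S(S(S(S(mul(Z, add(add(SSSZ, Z), Z)))))))))))
  →51  S^9(Z)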